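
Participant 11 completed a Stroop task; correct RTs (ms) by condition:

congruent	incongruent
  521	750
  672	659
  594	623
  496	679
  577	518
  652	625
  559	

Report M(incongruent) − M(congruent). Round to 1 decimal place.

M(congruent) = 4071/7 = 581.571
M(incongruent) = 3854/6 = 642.333
Difference = 642.333 − 581.571 = 60.762 ms

60.8 ms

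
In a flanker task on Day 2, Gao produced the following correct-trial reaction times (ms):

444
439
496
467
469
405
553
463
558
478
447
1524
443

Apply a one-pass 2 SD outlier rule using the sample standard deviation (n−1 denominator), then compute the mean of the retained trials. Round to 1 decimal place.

n = 13, ΣRT = 7186, M = 552.769
Σ(x−M)² = 1044408.31; s = √(1044408.31/12) = 295.015
Cutoffs: 552.769 ± 2·295.015 → [-37.3, 1142.8]
Outside: 1524 → excluded.
Retained (n=12): Σ = 5662, mean = 5662/12 = 471.833

471.8 ms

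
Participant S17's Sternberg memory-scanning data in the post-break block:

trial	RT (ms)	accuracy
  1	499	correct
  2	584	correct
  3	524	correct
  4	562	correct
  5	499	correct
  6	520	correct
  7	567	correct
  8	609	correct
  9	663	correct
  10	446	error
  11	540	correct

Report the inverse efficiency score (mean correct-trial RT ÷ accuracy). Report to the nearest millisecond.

612 ms

Correct trials (n=10): 499, 584, 524, 562, 499, 520, 567, 609, 663, 540
Mean correct RT = 5567/10 = 556.7000 ms
Proportion correct = 10/11
IES = 556.7000 / (10/11) = 612.370 ms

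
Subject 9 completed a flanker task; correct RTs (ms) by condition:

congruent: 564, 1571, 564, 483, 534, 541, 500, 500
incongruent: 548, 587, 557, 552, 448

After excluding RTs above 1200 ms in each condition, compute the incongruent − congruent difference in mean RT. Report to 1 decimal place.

congruent: exclude 1571
M(congruent) = 3686/7 = 526.571
M(incongruent) = 2692/5 = 538.400
Difference = 538.400 − 526.571 = 11.829 ms

11.8 ms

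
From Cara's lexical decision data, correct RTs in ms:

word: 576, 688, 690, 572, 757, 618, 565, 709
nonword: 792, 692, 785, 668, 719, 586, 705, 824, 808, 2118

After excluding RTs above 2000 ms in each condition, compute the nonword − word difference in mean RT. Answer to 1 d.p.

nonword: exclude 2118
M(word) = 5175/8 = 646.875
M(nonword) = 6579/9 = 731.000
Difference = 731.000 − 646.875 = 84.125 ms

84.1 ms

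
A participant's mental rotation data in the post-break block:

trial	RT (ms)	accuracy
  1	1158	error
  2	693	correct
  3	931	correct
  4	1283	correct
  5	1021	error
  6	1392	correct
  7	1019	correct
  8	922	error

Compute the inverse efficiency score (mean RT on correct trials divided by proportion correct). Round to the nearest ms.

Correct trials (n=5): 693, 931, 1283, 1392, 1019
Mean correct RT = 5318/5 = 1063.6000 ms
Proportion correct = 5/8
IES = 1063.6000 / (5/8) = 1701.760 ms

1702 ms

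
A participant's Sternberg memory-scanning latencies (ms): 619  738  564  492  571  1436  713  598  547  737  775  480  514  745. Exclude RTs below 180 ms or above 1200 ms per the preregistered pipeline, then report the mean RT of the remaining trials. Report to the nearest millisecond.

623 ms

Excluded: 1436
Retained (n=13): Σ = 8093
Mean = 8093/13 = 622.5385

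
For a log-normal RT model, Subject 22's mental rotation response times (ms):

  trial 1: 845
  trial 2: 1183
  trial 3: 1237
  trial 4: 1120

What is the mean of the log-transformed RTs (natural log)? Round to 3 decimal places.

ln(RT): 6.7393, 7.0758, 7.1204, 7.0211
Σ ln(RT) = 27.9567
Mean = 27.9567/4 = 6.98917

6.989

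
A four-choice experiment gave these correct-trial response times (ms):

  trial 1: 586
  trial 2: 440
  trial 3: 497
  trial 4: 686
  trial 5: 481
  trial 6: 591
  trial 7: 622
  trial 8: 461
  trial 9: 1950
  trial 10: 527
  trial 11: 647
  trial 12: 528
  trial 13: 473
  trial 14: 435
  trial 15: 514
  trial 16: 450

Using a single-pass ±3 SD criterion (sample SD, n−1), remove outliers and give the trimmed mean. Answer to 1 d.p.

529.2 ms

n = 16, ΣRT = 9888, M = 618.000
Σ(x−M)² = 1981136.00; s = √(1981136.00/15) = 363.422
Cutoffs: 618.000 ± 3·363.422 → [-472.3, 1708.3]
Outside: 1950 → excluded.
Retained (n=15): Σ = 7938, mean = 7938/15 = 529.200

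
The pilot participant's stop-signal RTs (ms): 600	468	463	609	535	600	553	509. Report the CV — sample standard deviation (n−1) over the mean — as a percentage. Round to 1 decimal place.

n = 8, Σ = 4337, M = 542.1250
Σ(x−M)² = 24192.875; s = √(24192.875/7) = 58.7888
CV = 58.7888 / 542.1250 = 0.10844 = 10.844%

10.8%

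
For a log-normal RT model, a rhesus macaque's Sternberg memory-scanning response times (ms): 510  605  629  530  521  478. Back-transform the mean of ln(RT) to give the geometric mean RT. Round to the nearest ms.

ln(RT): 6.2344, 6.4052, 6.4441, 6.2729, 6.2558, 6.1696
Mean ln(RT) = 37.7820/6 = 6.29700
Geometric mean = exp(6.29700) = 542.94 ms

543 ms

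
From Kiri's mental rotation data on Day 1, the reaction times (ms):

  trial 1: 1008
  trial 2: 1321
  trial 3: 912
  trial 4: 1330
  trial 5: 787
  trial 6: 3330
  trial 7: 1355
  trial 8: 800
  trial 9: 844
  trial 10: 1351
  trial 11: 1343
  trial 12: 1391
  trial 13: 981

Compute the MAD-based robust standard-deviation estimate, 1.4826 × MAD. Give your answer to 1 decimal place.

464.1 ms

Sorted: 787, 800, 844, 912, 981, 1008, 1321, 1330, 1343, 1351, 1355, 1391, 3330 → median = 1321
|x − 1321| sorted: 0, 9, 22, 30, 34, 70, 313, 340, 409, 477, 521, 534, 2009 → MAD = 313
Robust SD ≈ 1.4826 × 313 = 464.054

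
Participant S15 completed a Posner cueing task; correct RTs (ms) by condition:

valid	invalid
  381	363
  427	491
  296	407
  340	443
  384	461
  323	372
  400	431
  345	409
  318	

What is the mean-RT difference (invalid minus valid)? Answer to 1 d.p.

M(valid) = 3214/9 = 357.111
M(invalid) = 3377/8 = 422.125
Difference = 422.125 − 357.111 = 65.014 ms

65.0 ms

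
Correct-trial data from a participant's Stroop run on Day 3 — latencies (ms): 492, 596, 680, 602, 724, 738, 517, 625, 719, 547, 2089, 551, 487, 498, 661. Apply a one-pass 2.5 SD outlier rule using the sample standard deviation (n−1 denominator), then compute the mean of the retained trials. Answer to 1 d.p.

n = 15, ΣRT = 10526, M = 701.733
Σ(x−M)² = 2168158.93; s = √(2168158.93/14) = 393.533
Cutoffs: 701.733 ± 2.5·393.533 → [-282.1, 1685.6]
Outside: 2089 → excluded.
Retained (n=14): Σ = 8437, mean = 8437/14 = 602.643

602.6 ms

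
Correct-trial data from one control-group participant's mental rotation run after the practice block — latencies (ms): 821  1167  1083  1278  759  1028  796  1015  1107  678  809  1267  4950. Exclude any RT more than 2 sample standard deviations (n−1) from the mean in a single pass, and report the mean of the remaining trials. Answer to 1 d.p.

n = 13, ΣRT = 16758, M = 1289.077
Σ(x−M)² = 14983860.92; s = √(14983860.92/12) = 1117.432
Cutoffs: 1289.077 ± 2·1117.432 → [-945.8, 3523.9]
Outside: 4950 → excluded.
Retained (n=12): Σ = 11808, mean = 11808/12 = 984.000

984.0 ms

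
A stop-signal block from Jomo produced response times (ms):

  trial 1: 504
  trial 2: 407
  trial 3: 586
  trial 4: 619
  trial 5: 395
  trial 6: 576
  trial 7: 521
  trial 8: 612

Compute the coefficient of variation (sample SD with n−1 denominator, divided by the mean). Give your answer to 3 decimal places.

n = 8, Σ = 4220, M = 527.5000
Σ(x−M)² = 53958.000; s = √(53958.000/7) = 87.7968
CV = 87.7968 / 527.5000 = 0.16644

0.166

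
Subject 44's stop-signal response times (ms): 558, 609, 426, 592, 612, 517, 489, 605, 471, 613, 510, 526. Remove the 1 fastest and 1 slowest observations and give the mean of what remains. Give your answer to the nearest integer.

549 ms

Sorted: 426, 471, 489, 510, 517, 526, 558, 592, 605, 609, 612, 613
Drop lowest 1 (426) and highest 1 (613)
Remaining (n=10): Σ = 5489, mean = 5489/10 = 548.900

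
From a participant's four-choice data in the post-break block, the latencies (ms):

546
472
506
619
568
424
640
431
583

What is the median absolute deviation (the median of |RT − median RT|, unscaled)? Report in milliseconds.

Sorted: 424, 431, 472, 506, 546, 568, 583, 619, 640 → median = 546
|x − 546|: 0, 74, 40, 73, 22, 122, 94, 115, 37
Sorted deviations: 0, 22, 37, 40, 73, 74, 94, 115, 122 → MAD = 73

73 ms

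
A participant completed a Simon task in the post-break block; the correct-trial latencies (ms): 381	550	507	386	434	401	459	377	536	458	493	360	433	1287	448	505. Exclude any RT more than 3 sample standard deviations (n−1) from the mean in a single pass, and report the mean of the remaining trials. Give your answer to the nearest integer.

449 ms

n = 16, ΣRT = 8015, M = 500.938
Σ(x−M)² = 709954.94; s = √(709954.94/15) = 217.555
Cutoffs: 500.938 ± 3·217.555 → [-151.7, 1153.6]
Outside: 1287 → excluded.
Retained (n=15): Σ = 6728, mean = 6728/15 = 448.533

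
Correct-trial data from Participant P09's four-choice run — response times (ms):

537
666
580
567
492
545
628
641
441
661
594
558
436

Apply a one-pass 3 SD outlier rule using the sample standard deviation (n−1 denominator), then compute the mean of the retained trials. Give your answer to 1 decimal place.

565.1 ms

n = 13, ΣRT = 7346, M = 565.077
Σ(x−M)² = 68810.92; s = √(68810.92/12) = 75.725
Cutoffs: 565.077 ± 3·75.725 → [337.9, 792.3]
No RTs fall outside the cutoffs; all 13 retained. Mean = 7346/13 = 565.077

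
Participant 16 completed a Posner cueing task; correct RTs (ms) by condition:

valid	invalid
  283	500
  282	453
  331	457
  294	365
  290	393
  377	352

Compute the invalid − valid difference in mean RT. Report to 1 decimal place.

M(valid) = 1857/6 = 309.500
M(invalid) = 2520/6 = 420.000
Difference = 420.000 − 309.500 = 110.500 ms

110.5 ms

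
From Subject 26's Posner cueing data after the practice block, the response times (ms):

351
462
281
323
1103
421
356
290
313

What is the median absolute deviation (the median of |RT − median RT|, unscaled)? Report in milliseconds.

61 ms

Sorted: 281, 290, 313, 323, 351, 356, 421, 462, 1103 → median = 351
|x − 351|: 0, 111, 70, 28, 752, 70, 5, 61, 38
Sorted deviations: 0, 5, 28, 38, 61, 70, 70, 111, 752 → MAD = 61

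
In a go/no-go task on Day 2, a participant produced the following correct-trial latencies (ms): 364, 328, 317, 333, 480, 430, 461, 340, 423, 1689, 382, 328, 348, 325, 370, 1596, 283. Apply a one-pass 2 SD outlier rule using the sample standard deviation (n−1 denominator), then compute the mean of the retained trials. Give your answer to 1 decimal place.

367.5 ms

n = 17, ΣRT = 8797, M = 517.471
Σ(x−M)² = 2918782.24; s = √(2918782.24/16) = 427.111
Cutoffs: 517.471 ± 2·427.111 → [-336.8, 1371.7]
Outside: 1596, 1689 → excluded.
Retained (n=15): Σ = 5512, mean = 5512/15 = 367.467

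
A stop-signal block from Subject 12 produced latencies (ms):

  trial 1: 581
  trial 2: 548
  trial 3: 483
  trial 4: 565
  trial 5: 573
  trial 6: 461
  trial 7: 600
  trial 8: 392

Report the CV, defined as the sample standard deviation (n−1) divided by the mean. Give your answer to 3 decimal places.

n = 8, Σ = 4203, M = 525.3750
Σ(x−M)² = 36741.875; s = √(36741.875/7) = 72.4489
CV = 72.4489 / 525.3750 = 0.13790

0.138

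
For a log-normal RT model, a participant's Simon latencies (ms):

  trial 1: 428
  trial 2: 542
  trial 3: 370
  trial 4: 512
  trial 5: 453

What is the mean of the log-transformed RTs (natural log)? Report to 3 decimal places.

ln(RT): 6.0591, 6.2953, 5.9135, 6.2383, 6.1159
Σ ln(RT) = 30.6221
Mean = 30.6221/5 = 6.12442

6.124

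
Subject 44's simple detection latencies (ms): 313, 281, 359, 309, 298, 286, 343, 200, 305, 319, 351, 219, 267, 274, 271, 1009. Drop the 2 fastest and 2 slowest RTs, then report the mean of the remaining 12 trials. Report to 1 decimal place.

301.4 ms

Sorted: 200, 219, 267, 271, 274, 281, 286, 298, 305, 309, 313, 319, 343, 351, 359, 1009
Drop lowest 2 (200, 219) and highest 2 (359, 1009)
Remaining (n=12): Σ = 3617, mean = 3617/12 = 301.417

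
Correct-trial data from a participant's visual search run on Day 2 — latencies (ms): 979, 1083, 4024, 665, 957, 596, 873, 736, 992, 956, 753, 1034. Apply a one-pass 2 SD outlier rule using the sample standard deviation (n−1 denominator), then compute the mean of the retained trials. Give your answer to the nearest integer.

875 ms

n = 12, ΣRT = 13648, M = 1137.333
Σ(x−M)² = 9352860.67; s = √(9352860.67/11) = 922.095
Cutoffs: 1137.333 ± 2·922.095 → [-706.9, 2981.5]
Outside: 4024 → excluded.
Retained (n=11): Σ = 9624, mean = 9624/11 = 874.909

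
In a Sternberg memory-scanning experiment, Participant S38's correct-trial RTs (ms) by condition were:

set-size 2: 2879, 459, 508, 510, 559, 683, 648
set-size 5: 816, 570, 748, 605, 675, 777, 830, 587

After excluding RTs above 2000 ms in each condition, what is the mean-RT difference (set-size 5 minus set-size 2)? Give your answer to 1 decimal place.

139.8 ms

set-size 2: exclude 2879
M(set-size 2) = 3367/6 = 561.167
M(set-size 5) = 5608/8 = 701.000
Difference = 701.000 − 561.167 = 139.833 ms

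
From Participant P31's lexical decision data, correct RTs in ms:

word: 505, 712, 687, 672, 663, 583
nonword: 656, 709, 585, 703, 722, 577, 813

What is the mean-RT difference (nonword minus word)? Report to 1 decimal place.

43.7 ms

M(word) = 3822/6 = 637.000
M(nonword) = 4765/7 = 680.714
Difference = 680.714 − 637.000 = 43.714 ms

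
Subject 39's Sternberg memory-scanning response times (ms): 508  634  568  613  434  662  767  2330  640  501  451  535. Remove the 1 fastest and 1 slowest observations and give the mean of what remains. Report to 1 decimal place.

Sorted: 434, 451, 501, 508, 535, 568, 613, 634, 640, 662, 767, 2330
Drop lowest 1 (434) and highest 1 (2330)
Remaining (n=10): Σ = 5879, mean = 5879/10 = 587.900

587.9 ms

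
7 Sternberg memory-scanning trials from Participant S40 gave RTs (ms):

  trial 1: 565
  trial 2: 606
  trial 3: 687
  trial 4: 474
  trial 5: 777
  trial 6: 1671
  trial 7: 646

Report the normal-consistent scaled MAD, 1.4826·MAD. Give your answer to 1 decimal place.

Sorted: 474, 565, 606, 646, 687, 777, 1671 → median = 646
|x − 646| sorted: 0, 40, 41, 81, 131, 172, 1025 → MAD = 81
Robust SD ≈ 1.4826 × 81 = 120.091

120.1 ms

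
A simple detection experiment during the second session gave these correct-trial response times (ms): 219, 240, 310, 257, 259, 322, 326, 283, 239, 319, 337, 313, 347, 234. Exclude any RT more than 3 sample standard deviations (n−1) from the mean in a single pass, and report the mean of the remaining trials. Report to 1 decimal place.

n = 14, ΣRT = 4005, M = 286.071
Σ(x−M)² = 24708.93; s = √(24708.93/13) = 43.597
Cutoffs: 286.071 ± 3·43.597 → [155.3, 416.9]
No RTs fall outside the cutoffs; all 14 retained. Mean = 4005/14 = 286.071

286.1 ms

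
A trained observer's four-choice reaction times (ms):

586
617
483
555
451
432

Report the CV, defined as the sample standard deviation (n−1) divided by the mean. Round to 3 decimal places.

n = 6, Σ = 3124, M = 520.6667
Σ(x−M)² = 28861.333; s = √(28861.333/5) = 75.9754
CV = 75.9754 / 520.6667 = 0.14592

0.146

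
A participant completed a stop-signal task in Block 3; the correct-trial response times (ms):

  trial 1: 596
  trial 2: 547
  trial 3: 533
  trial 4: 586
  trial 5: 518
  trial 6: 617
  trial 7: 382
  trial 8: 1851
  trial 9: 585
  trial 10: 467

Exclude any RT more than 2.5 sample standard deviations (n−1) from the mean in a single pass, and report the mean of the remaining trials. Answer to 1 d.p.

n = 10, ΣRT = 6682, M = 668.200
Σ(x−M)² = 1598449.60; s = √(1598449.60/9) = 421.433
Cutoffs: 668.200 ± 2.5·421.433 → [-385.4, 1721.8]
Outside: 1851 → excluded.
Retained (n=9): Σ = 4831, mean = 4831/9 = 536.778

536.8 ms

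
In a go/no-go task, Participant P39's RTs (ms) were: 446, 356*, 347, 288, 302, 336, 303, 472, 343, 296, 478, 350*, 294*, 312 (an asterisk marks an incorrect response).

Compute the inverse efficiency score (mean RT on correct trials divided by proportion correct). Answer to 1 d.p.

Correct trials (n=11): 446, 347, 288, 302, 336, 303, 472, 343, 296, 478, 312
Mean correct RT = 3923/11 = 356.6364 ms
Proportion correct = 11/14
IES = 356.6364 / (11/14) = 453.901 ms

453.9 ms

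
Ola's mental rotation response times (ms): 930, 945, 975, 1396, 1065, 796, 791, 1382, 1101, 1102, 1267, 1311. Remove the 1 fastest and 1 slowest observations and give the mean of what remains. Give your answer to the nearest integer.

1087 ms

Sorted: 791, 796, 930, 945, 975, 1065, 1101, 1102, 1267, 1311, 1382, 1396
Drop lowest 1 (791) and highest 1 (1396)
Remaining (n=10): Σ = 10874, mean = 10874/10 = 1087.400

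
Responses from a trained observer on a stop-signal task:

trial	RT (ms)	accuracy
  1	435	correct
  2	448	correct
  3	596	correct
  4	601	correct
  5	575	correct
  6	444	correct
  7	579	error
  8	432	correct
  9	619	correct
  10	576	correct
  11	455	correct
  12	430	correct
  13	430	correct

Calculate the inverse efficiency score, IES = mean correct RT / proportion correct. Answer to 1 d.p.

545.4 ms

Correct trials (n=12): 435, 448, 596, 601, 575, 444, 432, 619, 576, 455, 430, 430
Mean correct RT = 6041/12 = 503.4167 ms
Proportion correct = 12/13
IES = 503.4167 / (12/13) = 545.368 ms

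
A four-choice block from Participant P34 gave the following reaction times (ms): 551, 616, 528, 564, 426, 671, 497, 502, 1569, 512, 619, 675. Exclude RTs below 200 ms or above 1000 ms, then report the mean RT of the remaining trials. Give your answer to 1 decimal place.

Excluded: 1569
Retained (n=11): Σ = 6161
Mean = 6161/11 = 560.0909

560.1 ms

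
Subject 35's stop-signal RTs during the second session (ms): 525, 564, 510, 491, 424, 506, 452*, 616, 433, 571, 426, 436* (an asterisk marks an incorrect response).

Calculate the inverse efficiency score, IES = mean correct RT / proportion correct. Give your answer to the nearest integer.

608 ms

Correct trials (n=10): 525, 564, 510, 491, 424, 506, 616, 433, 571, 426
Mean correct RT = 5066/10 = 506.6000 ms
Proportion correct = 10/12
IES = 506.6000 / (10/12) = 607.920 ms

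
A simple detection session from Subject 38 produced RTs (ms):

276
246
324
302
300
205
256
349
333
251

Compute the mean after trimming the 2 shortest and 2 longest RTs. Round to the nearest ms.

Sorted: 205, 246, 251, 256, 276, 300, 302, 324, 333, 349
Drop lowest 2 (205, 246) and highest 2 (333, 349)
Remaining (n=6): Σ = 1709, mean = 1709/6 = 284.833

285 ms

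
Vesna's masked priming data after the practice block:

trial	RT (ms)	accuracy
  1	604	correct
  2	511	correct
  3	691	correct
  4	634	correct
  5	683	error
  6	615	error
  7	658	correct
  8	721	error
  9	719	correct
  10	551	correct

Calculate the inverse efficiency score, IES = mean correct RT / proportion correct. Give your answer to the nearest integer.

891 ms

Correct trials (n=7): 604, 511, 691, 634, 658, 719, 551
Mean correct RT = 4368/7 = 624.0000 ms
Proportion correct = 7/10
IES = 624.0000 / (7/10) = 891.429 ms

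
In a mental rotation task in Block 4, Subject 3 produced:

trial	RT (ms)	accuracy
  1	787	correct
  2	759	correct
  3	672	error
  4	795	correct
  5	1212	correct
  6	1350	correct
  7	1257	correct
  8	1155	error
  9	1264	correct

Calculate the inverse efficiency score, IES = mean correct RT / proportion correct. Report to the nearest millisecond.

Correct trials (n=7): 787, 759, 795, 1212, 1350, 1257, 1264
Mean correct RT = 7424/7 = 1060.5714 ms
Proportion correct = 7/9
IES = 1060.5714 / (7/9) = 1363.592 ms

1364 ms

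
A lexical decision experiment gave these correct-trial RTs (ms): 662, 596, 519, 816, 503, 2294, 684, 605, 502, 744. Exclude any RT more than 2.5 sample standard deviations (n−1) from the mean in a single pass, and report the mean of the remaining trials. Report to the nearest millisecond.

n = 10, ΣRT = 7925, M = 792.500
Σ(x−M)² = 2602980.50; s = √(2602980.50/9) = 537.792
Cutoffs: 792.500 ± 2.5·537.792 → [-552.0, 2137.0]
Outside: 2294 → excluded.
Retained (n=9): Σ = 5631, mean = 5631/9 = 625.667

626 ms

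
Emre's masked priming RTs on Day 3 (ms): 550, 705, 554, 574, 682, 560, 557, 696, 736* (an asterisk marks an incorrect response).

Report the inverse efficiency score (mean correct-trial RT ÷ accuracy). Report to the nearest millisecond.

686 ms

Correct trials (n=8): 550, 705, 554, 574, 682, 560, 557, 696
Mean correct RT = 4878/8 = 609.7500 ms
Proportion correct = 8/9
IES = 609.7500 / (8/9) = 685.969 ms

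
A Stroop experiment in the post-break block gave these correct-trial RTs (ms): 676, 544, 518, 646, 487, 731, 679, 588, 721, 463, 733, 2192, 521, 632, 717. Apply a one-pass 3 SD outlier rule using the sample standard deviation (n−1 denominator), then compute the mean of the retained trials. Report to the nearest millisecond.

n = 15, ΣRT = 10848, M = 723.200
Σ(x−M)² = 2432910.40; s = √(2432910.40/14) = 416.868
Cutoffs: 723.200 ± 3·416.868 → [-527.4, 1973.8]
Outside: 2192 → excluded.
Retained (n=14): Σ = 8656, mean = 8656/14 = 618.286

618 ms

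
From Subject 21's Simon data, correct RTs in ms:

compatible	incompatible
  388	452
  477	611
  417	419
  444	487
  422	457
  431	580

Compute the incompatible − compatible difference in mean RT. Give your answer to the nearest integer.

M(compatible) = 2579/6 = 429.833
M(incompatible) = 3006/6 = 501.000
Difference = 501.000 − 429.833 = 71.167 ms

71 ms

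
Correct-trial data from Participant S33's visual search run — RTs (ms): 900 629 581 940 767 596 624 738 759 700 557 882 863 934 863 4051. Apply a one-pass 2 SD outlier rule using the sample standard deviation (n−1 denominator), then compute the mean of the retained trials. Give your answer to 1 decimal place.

n = 16, ΣRT = 15384, M = 961.500
Σ(x−M)² = 10439360.00; s = √(10439360.00/15) = 834.241
Cutoffs: 961.500 ± 2·834.241 → [-707.0, 2630.0]
Outside: 4051 → excluded.
Retained (n=15): Σ = 11333, mean = 11333/15 = 755.533

755.5 ms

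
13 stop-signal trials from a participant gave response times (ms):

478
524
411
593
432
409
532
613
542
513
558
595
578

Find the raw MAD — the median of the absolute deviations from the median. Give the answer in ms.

Sorted: 409, 411, 432, 478, 513, 524, 532, 542, 558, 578, 593, 595, 613 → median = 532
|x − 532|: 54, 8, 121, 61, 100, 123, 0, 81, 10, 19, 26, 63, 46
Sorted deviations: 0, 8, 10, 19, 26, 46, 54, 61, 63, 81, 100, 121, 123 → MAD = 54

54 ms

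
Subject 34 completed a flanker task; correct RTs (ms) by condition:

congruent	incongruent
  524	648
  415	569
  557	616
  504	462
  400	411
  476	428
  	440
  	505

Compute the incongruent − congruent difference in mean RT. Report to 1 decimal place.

M(congruent) = 2876/6 = 479.333
M(incongruent) = 4079/8 = 509.875
Difference = 509.875 − 479.333 = 30.542 ms

30.5 ms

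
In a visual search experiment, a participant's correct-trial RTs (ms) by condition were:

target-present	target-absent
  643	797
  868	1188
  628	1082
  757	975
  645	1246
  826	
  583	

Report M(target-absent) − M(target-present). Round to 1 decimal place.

350.5 ms

M(target-present) = 4950/7 = 707.143
M(target-absent) = 5288/5 = 1057.600
Difference = 1057.600 − 707.143 = 350.457 ms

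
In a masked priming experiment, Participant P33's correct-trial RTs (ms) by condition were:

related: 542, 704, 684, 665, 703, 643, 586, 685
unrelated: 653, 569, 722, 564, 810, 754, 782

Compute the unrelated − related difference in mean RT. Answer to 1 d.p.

M(related) = 5212/8 = 651.500
M(unrelated) = 4854/7 = 693.429
Difference = 693.429 − 651.500 = 41.929 ms

41.9 ms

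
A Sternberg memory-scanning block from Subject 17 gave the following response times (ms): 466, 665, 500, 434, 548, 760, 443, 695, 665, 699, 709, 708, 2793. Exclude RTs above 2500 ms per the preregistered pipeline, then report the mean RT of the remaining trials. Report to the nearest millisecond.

608 ms

Excluded: 2793
Retained (n=12): Σ = 7292
Mean = 7292/12 = 607.6667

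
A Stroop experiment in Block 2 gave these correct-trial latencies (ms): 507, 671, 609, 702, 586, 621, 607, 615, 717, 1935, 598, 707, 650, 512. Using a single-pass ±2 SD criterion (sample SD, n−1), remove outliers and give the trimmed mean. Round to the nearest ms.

n = 14, ΣRT = 10037, M = 716.929
Σ(x−M)² = 1651284.93; s = √(1651284.93/13) = 356.401
Cutoffs: 716.929 ± 2·356.401 → [4.1, 1429.7]
Outside: 1935 → excluded.
Retained (n=13): Σ = 8102, mean = 8102/13 = 623.231

623 ms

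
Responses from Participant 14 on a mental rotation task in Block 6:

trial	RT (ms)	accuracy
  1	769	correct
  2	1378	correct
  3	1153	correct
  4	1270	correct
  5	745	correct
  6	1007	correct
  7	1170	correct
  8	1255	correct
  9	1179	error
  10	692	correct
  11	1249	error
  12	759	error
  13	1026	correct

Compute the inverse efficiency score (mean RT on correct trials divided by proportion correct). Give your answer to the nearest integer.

Correct trials (n=10): 769, 1378, 1153, 1270, 745, 1007, 1170, 1255, 692, 1026
Mean correct RT = 10465/10 = 1046.5000 ms
Proportion correct = 10/13
IES = 1046.5000 / (10/13) = 1360.450 ms

1360 ms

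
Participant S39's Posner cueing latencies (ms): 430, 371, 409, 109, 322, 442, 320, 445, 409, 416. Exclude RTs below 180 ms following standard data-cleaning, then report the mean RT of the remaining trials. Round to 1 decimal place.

Excluded: 109
Retained (n=9): Σ = 3564
Mean = 3564/9 = 396.0000

396.0 ms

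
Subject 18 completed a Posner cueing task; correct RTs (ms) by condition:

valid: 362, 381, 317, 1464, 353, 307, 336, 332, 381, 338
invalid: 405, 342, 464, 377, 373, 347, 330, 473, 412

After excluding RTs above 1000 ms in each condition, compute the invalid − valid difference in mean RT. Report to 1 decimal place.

valid: exclude 1464
M(valid) = 3107/9 = 345.222
M(invalid) = 3523/9 = 391.444
Difference = 391.444 − 345.222 = 46.222 ms

46.2 ms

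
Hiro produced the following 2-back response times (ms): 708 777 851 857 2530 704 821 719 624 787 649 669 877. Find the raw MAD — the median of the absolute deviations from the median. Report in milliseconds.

74 ms

Sorted: 624, 649, 669, 704, 708, 719, 777, 787, 821, 851, 857, 877, 2530 → median = 777
|x − 777|: 69, 0, 74, 80, 1753, 73, 44, 58, 153, 10, 128, 108, 100
Sorted deviations: 0, 10, 44, 58, 69, 73, 74, 80, 100, 108, 128, 153, 1753 → MAD = 74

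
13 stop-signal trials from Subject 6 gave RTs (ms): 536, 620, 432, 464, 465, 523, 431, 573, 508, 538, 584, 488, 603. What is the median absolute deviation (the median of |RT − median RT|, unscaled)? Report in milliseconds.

Sorted: 431, 432, 464, 465, 488, 508, 523, 536, 538, 573, 584, 603, 620 → median = 523
|x − 523|: 13, 97, 91, 59, 58, 0, 92, 50, 15, 15, 61, 35, 80
Sorted deviations: 0, 13, 15, 15, 35, 50, 58, 59, 61, 80, 91, 92, 97 → MAD = 58

58 ms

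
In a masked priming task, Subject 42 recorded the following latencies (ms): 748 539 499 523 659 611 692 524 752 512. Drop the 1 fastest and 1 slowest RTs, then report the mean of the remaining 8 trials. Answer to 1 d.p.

Sorted: 499, 512, 523, 524, 539, 611, 659, 692, 748, 752
Drop lowest 1 (499) and highest 1 (752)
Remaining (n=8): Σ = 4808, mean = 4808/8 = 601.000

601.0 ms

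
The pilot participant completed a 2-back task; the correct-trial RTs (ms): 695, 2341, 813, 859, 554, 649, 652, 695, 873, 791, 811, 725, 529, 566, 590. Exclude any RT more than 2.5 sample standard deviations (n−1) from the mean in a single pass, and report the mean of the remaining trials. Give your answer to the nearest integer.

700 ms

n = 15, ΣRT = 12143, M = 809.533
Σ(x−M)² = 2687691.73; s = √(2687691.73/14) = 438.153
Cutoffs: 809.533 ± 2.5·438.153 → [-285.8, 1904.9]
Outside: 2341 → excluded.
Retained (n=14): Σ = 9802, mean = 9802/14 = 700.143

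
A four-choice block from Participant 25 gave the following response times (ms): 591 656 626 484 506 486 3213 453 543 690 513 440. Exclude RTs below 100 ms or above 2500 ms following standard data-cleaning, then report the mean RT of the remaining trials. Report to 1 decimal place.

Excluded: 3213
Retained (n=11): Σ = 5988
Mean = 5988/11 = 544.3636

544.4 ms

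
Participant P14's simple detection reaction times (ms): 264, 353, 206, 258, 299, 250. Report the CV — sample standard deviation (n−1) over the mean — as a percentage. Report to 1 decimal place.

18.3%

n = 6, Σ = 1630, M = 271.6667
Σ(x−M)² = 12389.333; s = √(12389.333/5) = 49.7782
CV = 49.7782 / 271.6667 = 0.18323 = 18.323%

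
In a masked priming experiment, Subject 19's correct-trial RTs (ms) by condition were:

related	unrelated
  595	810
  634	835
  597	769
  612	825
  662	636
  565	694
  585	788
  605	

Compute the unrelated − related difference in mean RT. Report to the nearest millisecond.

M(related) = 4855/8 = 606.875
M(unrelated) = 5357/7 = 765.286
Difference = 765.286 − 606.875 = 158.411 ms

158 ms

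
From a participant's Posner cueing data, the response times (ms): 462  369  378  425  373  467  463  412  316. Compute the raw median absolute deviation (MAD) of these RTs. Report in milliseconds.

43 ms

Sorted: 316, 369, 373, 378, 412, 425, 462, 463, 467 → median = 412
|x − 412|: 50, 43, 34, 13, 39, 55, 51, 0, 96
Sorted deviations: 0, 13, 34, 39, 43, 50, 51, 55, 96 → MAD = 43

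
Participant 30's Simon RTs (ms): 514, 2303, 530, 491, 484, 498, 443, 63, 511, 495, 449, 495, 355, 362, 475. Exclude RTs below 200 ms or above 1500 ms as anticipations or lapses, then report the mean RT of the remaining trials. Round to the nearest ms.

469 ms

Excluded: 63, 2303
Retained (n=13): Σ = 6102
Mean = 6102/13 = 469.3846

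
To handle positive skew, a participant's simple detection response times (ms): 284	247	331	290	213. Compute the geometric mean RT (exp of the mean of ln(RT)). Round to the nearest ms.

ln(RT): 5.6490, 5.5094, 5.8021, 5.6699, 5.3613
Mean ln(RT) = 27.9917/5 = 5.59833
Geometric mean = exp(5.59833) = 269.98 ms

270 ms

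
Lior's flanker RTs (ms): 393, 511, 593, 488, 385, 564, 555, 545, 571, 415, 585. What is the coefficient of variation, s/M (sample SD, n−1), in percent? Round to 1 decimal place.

n = 11, Σ = 5605, M = 509.5455
Σ(x−M)² = 61222.727; s = √(61222.727/10) = 78.2450
CV = 78.2450 / 509.5455 = 0.15356 = 15.356%

15.4%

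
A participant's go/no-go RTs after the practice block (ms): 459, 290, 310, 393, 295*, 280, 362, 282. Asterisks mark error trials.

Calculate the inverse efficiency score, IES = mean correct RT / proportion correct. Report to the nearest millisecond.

Correct trials (n=7): 459, 290, 310, 393, 280, 362, 282
Mean correct RT = 2376/7 = 339.4286 ms
Proportion correct = 7/8
IES = 339.4286 / (7/8) = 387.918 ms

388 ms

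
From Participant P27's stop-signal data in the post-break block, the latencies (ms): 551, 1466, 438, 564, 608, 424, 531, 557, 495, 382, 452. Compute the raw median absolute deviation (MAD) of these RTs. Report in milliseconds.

77 ms

Sorted: 382, 424, 438, 452, 495, 531, 551, 557, 564, 608, 1466 → median = 531
|x − 531|: 20, 935, 93, 33, 77, 107, 0, 26, 36, 149, 79
Sorted deviations: 0, 20, 26, 33, 36, 77, 79, 93, 107, 149, 935 → MAD = 77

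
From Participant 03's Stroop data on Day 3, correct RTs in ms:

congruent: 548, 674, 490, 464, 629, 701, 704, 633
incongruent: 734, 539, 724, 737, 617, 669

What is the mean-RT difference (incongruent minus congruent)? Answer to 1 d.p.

64.6 ms

M(congruent) = 4843/8 = 605.375
M(incongruent) = 4020/6 = 670.000
Difference = 670.000 − 605.375 = 64.625 ms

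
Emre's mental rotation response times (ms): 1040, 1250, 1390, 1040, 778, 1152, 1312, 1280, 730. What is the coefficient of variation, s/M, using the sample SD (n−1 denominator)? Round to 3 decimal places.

n = 9, Σ = 9972, M = 1108.0000
Σ(x−M)² = 433856.000; s = √(433856.000/8) = 232.8777
CV = 232.8777 / 1108.0000 = 0.21018

0.210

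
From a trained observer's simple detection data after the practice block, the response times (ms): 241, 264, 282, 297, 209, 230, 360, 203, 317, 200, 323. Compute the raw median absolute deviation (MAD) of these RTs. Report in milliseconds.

Sorted: 200, 203, 209, 230, 241, 264, 282, 297, 317, 323, 360 → median = 264
|x − 264|: 23, 0, 18, 33, 55, 34, 96, 61, 53, 64, 59
Sorted deviations: 0, 18, 23, 33, 34, 53, 55, 59, 61, 64, 96 → MAD = 53

53 ms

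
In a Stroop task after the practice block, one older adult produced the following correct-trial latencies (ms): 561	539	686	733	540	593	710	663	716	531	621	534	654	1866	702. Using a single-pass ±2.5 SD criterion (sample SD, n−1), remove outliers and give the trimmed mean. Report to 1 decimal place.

n = 15, ΣRT = 10649, M = 709.933
Σ(x−M)² = 1507854.93; s = √(1507854.93/14) = 328.183
Cutoffs: 709.933 ± 2.5·328.183 → [-110.5, 1530.4]
Outside: 1866 → excluded.
Retained (n=14): Σ = 8783, mean = 8783/14 = 627.357

627.4 ms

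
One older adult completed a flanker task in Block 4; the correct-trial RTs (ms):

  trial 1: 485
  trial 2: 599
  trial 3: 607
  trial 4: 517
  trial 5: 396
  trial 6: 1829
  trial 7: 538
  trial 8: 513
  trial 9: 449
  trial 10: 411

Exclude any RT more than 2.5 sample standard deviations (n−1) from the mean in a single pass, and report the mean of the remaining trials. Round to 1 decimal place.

n = 10, ΣRT = 6344, M = 634.400
Σ(x−M)² = 1630322.40; s = √(1630322.40/9) = 425.614
Cutoffs: 634.400 ± 2.5·425.614 → [-429.6, 1698.4]
Outside: 1829 → excluded.
Retained (n=9): Σ = 4515, mean = 4515/9 = 501.667

501.7 ms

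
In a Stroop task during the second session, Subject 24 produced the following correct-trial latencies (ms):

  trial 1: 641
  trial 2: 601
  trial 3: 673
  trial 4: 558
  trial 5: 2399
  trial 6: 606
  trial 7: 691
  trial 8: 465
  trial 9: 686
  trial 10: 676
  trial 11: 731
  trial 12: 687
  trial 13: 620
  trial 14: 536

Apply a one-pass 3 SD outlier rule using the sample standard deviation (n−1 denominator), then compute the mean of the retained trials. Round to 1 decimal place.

628.5 ms

n = 14, ΣRT = 10570, M = 755.000
Σ(x−M)² = 2977766.00; s = √(2977766.00/13) = 478.601
Cutoffs: 755.000 ± 3·478.601 → [-680.8, 2190.8]
Outside: 2399 → excluded.
Retained (n=13): Σ = 8171, mean = 8171/13 = 628.538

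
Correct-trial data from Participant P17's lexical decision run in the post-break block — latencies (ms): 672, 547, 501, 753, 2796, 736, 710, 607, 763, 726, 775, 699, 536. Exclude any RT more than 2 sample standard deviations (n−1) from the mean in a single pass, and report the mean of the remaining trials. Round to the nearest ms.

n = 13, ΣRT = 10821, M = 832.385
Σ(x−M)² = 4279197.08; s = √(4279197.08/12) = 597.160
Cutoffs: 832.385 ± 2·597.160 → [-361.9, 2026.7]
Outside: 2796 → excluded.
Retained (n=12): Σ = 8025, mean = 8025/12 = 668.750

669 ms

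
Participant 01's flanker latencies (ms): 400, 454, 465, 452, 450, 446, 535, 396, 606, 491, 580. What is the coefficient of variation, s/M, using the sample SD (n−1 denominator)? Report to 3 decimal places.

0.142

n = 11, Σ = 5275, M = 479.5455
Σ(x−M)² = 46216.727; s = √(46216.727/10) = 67.9829
CV = 67.9829 / 479.5455 = 0.14177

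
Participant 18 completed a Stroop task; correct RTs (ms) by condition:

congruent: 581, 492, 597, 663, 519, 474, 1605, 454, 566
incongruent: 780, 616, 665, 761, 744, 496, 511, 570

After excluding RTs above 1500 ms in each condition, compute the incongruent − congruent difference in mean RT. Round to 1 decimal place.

99.6 ms

congruent: exclude 1605
M(congruent) = 4346/8 = 543.250
M(incongruent) = 5143/8 = 642.875
Difference = 642.875 − 543.250 = 99.625 ms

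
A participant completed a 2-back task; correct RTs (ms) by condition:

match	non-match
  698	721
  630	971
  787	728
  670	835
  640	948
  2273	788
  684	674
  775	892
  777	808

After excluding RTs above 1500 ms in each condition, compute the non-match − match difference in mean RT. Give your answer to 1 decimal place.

110.7 ms

match: exclude 2273
M(match) = 5661/8 = 707.625
M(non-match) = 7365/9 = 818.333
Difference = 818.333 − 707.625 = 110.708 ms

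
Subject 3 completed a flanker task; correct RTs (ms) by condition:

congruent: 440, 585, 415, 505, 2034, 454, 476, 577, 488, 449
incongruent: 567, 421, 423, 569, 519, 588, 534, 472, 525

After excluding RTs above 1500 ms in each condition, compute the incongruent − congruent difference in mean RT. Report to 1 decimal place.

congruent: exclude 2034
M(congruent) = 4389/9 = 487.667
M(incongruent) = 4618/9 = 513.111
Difference = 513.111 − 487.667 = 25.444 ms

25.4 ms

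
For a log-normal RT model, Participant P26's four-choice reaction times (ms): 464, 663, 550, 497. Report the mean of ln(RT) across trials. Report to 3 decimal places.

6.289

ln(RT): 6.1399, 6.4968, 6.3099, 6.2086
Σ ln(RT) = 25.1552
Mean = 25.1552/4 = 6.28879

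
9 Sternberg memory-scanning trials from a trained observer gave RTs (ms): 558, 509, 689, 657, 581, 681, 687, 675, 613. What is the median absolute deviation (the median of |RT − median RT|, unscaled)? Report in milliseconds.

Sorted: 509, 558, 581, 613, 657, 675, 681, 687, 689 → median = 657
|x − 657|: 99, 148, 32, 0, 76, 24, 30, 18, 44
Sorted deviations: 0, 18, 24, 30, 32, 44, 76, 99, 148 → MAD = 32

32 ms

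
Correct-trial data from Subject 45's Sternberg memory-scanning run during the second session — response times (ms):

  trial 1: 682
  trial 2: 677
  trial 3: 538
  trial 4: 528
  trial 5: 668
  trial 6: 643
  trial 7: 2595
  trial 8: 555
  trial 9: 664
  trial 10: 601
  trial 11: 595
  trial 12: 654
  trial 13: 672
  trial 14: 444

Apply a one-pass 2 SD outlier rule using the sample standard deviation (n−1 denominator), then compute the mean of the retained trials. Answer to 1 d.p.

n = 14, ΣRT = 10516, M = 751.143
Σ(x−M)² = 3726943.71; s = √(3726943.71/13) = 535.433
Cutoffs: 751.143 ± 2·535.433 → [-319.7, 1822.0]
Outside: 2595 → excluded.
Retained (n=13): Σ = 7921, mean = 7921/13 = 609.308

609.3 ms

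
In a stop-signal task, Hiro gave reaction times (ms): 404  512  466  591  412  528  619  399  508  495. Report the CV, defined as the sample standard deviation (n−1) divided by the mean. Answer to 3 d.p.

0.153

n = 10, Σ = 4934, M = 493.4000
Σ(x−M)² = 51340.400; s = √(51340.400/9) = 75.5281
CV = 75.5281 / 493.4000 = 0.15308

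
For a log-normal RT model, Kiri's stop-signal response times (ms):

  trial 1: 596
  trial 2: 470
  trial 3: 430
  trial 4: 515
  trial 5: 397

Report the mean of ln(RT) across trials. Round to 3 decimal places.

6.167

ln(RT): 6.3902, 6.1527, 6.0638, 6.2442, 5.9839
Σ ln(RT) = 30.8349
Mean = 30.8349/5 = 6.16697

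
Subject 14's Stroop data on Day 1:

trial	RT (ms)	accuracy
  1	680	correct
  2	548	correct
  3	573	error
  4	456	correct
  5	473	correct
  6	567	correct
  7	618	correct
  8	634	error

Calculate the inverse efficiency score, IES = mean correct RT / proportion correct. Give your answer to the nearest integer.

743 ms

Correct trials (n=6): 680, 548, 456, 473, 567, 618
Mean correct RT = 3342/6 = 557.0000 ms
Proportion correct = 6/8
IES = 557.0000 / (6/8) = 742.667 ms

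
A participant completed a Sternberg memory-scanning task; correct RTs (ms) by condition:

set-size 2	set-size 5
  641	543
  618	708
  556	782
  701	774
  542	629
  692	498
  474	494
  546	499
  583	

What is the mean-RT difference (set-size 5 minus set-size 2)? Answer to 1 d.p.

M(set-size 2) = 5353/9 = 594.778
M(set-size 5) = 4927/8 = 615.875
Difference = 615.875 − 594.778 = 21.097 ms

21.1 ms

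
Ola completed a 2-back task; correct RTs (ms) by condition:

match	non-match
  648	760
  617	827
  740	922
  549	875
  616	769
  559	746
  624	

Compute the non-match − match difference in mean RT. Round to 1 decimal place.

M(match) = 4353/7 = 621.857
M(non-match) = 4899/6 = 816.500
Difference = 816.500 − 621.857 = 194.643 ms

194.6 ms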